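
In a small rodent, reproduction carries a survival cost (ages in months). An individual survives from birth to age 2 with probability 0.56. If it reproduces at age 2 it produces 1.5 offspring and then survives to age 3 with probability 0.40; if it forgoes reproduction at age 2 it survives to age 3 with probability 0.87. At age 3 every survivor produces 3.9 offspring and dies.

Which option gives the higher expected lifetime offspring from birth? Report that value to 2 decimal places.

1.90

breed at age 2: R₀ = 0.56 × (1.5 + 0.40 × 3.9) = 0.56 × 3.0600 = 1.7136
delay to age 3: R₀ = 0.56 × (0.87 × 3.9) = 0.56 × 3.3930 = 1.9001
Higher: delay to age 3 (1.9001).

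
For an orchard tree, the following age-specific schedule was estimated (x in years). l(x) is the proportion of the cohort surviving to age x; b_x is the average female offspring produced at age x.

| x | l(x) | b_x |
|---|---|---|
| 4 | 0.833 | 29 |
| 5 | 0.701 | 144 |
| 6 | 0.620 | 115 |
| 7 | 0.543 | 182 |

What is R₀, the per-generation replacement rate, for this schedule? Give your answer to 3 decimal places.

R₀ = Σ l(x) b_x:
  age 4: 0.833 × 29 = 24.1570
  age 5: 0.701 × 144 = 100.9440
  age 6: 0.620 × 115 = 71.3000
  age 7: 0.543 × 182 = 98.8260
R₀ = 24.1570 + 100.9440 + 71.3000 + 98.8260 = 295.2270

295.227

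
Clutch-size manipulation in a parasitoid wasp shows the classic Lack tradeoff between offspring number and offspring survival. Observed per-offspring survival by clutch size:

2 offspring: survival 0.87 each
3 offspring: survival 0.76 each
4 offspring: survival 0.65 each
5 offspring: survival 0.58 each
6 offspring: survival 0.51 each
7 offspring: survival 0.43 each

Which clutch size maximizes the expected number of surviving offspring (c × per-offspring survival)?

6

Expected surviving offspring = c × s(c):
  c=2: 2 × 0.87 = 1.740
  c=3: 3 × 0.76 = 2.280
  c=4: 4 × 0.65 = 2.600
  c=5: 5 × 0.58 = 2.900
  c=6: 6 × 0.51 = 3.060
  c=7: 7 × 0.43 = 3.010
Maximum at c = 6 (3.060 surviving offspring).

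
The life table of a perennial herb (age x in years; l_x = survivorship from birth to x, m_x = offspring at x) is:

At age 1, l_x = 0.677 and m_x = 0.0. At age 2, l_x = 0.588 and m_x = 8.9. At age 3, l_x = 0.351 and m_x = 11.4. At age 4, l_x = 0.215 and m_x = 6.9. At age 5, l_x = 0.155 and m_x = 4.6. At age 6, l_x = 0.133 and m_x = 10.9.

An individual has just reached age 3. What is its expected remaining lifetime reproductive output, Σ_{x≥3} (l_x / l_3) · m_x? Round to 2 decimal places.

l_3 = 0.351. Conditional survival from age 3 to x is l_x / l_3.
  x=3: (0.351/0.351) × 11.4 = 11.4000
  x=4: (0.215/0.351) × 6.9 = 4.2265
  x=5: (0.155/0.351) × 4.6 = 2.0313
  x=6: (0.133/0.351) × 10.9 = 4.1302
Sum = 11.4000 + 4.2265 + 2.0313 + 4.1302 = 21.7880

21.79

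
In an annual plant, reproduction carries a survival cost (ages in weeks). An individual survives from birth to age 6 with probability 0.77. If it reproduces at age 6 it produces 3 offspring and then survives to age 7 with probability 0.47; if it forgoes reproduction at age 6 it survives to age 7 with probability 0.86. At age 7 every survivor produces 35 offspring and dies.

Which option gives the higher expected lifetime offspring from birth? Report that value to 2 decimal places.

23.18

breed at age 6: R₀ = 0.77 × (3 + 0.47 × 35) = 0.77 × 19.4500 = 14.9765
delay to age 7: R₀ = 0.77 × (0.86 × 35) = 0.77 × 30.1000 = 23.1770
Higher: delay to age 7 (23.1770).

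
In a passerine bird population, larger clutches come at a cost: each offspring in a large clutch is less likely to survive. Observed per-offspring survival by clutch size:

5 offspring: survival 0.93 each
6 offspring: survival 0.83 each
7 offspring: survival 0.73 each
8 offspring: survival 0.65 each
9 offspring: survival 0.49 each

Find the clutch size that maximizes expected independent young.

8

Expected independent young = c × s(c):
  c=5: 5 × 0.93 = 4.650
  c=6: 6 × 0.83 = 4.980
  c=7: 7 × 0.73 = 5.110
  c=8: 8 × 0.65 = 5.200
  c=9: 9 × 0.49 = 4.410
Maximum at c = 8 (5.200 independent young).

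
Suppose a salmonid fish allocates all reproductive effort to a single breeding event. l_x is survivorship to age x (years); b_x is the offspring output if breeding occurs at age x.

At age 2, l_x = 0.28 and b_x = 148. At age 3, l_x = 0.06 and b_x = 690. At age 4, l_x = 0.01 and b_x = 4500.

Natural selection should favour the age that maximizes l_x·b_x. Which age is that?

4

Expected offspring if breeding at age x = l_x × b_x:
  age 2: 0.28 × 148 = 41.440
  age 3: 0.06 × 690 = 41.400
  age 4: 0.01 × 4500 = 45.000
Maximum at age 4 (45.000).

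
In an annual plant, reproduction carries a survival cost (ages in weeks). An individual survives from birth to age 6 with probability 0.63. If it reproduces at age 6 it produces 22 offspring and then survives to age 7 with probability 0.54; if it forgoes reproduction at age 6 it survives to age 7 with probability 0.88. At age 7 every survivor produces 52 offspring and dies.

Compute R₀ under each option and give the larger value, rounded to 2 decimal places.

breed at age 6: R₀ = 0.63 × (22 + 0.54 × 52) = 0.63 × 50.0800 = 31.5504
delay to age 7: R₀ = 0.63 × (0.88 × 52) = 0.63 × 45.7600 = 28.8288
Higher: breed at age 6 (31.5504).

31.55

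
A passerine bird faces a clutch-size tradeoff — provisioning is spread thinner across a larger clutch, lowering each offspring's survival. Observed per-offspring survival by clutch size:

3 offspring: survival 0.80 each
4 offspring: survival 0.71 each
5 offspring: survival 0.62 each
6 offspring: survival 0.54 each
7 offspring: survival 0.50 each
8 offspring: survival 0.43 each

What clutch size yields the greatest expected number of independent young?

7

Expected independent young = c × s(c):
  c=3: 3 × 0.80 = 2.400
  c=4: 4 × 0.71 = 2.840
  c=5: 5 × 0.62 = 3.100
  c=6: 6 × 0.54 = 3.240
  c=7: 7 × 0.50 = 3.500
  c=8: 8 × 0.43 = 3.440
Maximum at c = 7 (3.500 independent young).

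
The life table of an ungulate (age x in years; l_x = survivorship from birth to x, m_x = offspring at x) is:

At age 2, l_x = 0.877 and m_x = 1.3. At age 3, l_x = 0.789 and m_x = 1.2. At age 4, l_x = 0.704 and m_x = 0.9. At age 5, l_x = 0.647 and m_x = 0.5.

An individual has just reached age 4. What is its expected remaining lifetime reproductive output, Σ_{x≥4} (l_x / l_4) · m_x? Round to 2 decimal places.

l_4 = 0.704. Conditional survival from age 4 to x is l_x / l_4.
  x=4: (0.704/0.704) × 0.9 = 0.9000
  x=5: (0.647/0.704) × 0.5 = 0.4595
Sum = 0.9000 + 0.4595 = 1.3595

1.36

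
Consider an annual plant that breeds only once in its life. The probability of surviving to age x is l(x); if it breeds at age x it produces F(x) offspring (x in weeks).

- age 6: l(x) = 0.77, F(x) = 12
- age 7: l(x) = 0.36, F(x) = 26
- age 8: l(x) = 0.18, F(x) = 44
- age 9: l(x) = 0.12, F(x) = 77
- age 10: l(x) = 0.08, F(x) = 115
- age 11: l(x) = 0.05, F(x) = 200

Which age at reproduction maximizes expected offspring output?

11

Expected offspring if breeding at age x = l(x) × F(x):
  age 6: 0.77 × 12 = 9.240
  age 7: 0.36 × 26 = 9.360
  age 8: 0.18 × 44 = 7.920
  age 9: 0.12 × 77 = 9.240
  age 10: 0.08 × 115 = 9.200
  age 11: 0.05 × 200 = 10.000
Maximum at age 11 (10.000).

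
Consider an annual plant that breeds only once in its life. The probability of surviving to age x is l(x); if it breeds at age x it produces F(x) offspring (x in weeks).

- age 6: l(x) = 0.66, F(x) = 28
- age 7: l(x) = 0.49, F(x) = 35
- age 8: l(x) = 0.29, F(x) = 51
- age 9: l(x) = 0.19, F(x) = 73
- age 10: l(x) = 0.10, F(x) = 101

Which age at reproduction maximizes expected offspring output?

Expected offspring if breeding at age x = l(x) × F(x):
  age 6: 0.66 × 28 = 18.480
  age 7: 0.49 × 35 = 17.150
  age 8: 0.29 × 51 = 14.790
  age 9: 0.19 × 73 = 13.870
  age 10: 0.10 × 101 = 10.100
Maximum at age 6 (18.480).

6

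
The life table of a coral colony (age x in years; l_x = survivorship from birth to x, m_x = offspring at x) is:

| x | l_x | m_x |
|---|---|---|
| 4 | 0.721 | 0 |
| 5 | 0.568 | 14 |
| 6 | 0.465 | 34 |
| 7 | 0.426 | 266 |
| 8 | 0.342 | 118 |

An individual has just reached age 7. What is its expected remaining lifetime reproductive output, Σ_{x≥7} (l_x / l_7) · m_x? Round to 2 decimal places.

360.73

l_7 = 0.426. Conditional survival from age 7 to x is l_x / l_7.
  x=7: (0.426/0.426) × 266 = 266.0000
  x=8: (0.342/0.426) × 118 = 94.7324
Sum = 266.0000 + 94.7324 = 360.7324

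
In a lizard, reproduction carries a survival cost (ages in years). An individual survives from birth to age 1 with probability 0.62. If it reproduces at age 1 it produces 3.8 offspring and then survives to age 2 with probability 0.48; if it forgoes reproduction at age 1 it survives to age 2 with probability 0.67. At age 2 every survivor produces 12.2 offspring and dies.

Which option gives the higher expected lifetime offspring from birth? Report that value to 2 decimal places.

5.99

breed at age 1: R₀ = 0.62 × (3.8 + 0.48 × 12.2) = 0.62 × 9.6560 = 5.9867
delay to age 2: R₀ = 0.62 × (0.67 × 12.2) = 0.62 × 8.1740 = 5.0679
Higher: breed at age 1 (5.9867).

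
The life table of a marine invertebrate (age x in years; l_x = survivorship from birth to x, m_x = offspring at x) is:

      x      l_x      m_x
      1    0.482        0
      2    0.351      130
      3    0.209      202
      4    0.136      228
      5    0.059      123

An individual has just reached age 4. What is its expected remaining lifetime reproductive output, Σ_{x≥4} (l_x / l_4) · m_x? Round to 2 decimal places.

281.36

l_4 = 0.136. Conditional survival from age 4 to x is l_x / l_4.
  x=4: (0.136/0.136) × 228 = 228.0000
  x=5: (0.059/0.136) × 123 = 53.3603
Sum = 228.0000 + 53.3603 = 281.3603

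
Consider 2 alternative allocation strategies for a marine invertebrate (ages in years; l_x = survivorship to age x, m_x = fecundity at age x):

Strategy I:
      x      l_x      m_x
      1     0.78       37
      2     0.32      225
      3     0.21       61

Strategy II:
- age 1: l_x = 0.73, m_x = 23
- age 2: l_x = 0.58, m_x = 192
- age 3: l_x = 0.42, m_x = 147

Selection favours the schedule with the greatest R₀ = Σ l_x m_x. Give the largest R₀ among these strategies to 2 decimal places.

189.89

Strategy I: R₀ = 0.78×37 + 0.32×225 + 0.21×61 = 113.6700
Strategy II: R₀ = 0.73×23 + 0.58×192 + 0.42×147 = 189.8900
Highest R₀: strategy II with 189.8900.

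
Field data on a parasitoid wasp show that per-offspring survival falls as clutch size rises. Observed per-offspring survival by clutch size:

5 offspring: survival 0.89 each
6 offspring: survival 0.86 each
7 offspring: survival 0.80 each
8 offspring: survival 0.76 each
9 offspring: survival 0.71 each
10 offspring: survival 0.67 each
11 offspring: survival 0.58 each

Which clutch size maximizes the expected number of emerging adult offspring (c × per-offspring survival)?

10

Expected emerging adult offspring = c × s(c):
  c=5: 5 × 0.89 = 4.450
  c=6: 6 × 0.86 = 5.160
  c=7: 7 × 0.80 = 5.600
  c=8: 8 × 0.76 = 6.080
  c=9: 9 × 0.71 = 6.390
  c=10: 10 × 0.67 = 6.700
  c=11: 11 × 0.58 = 6.380
Maximum at c = 10 (6.700 emerging adult offspring).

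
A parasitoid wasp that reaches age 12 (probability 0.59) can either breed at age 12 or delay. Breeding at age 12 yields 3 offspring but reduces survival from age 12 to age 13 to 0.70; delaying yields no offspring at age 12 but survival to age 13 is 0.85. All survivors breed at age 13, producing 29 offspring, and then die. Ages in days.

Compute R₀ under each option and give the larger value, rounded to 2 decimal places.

breed at age 12: R₀ = 0.59 × (3 + 0.70 × 29) = 0.59 × 23.3000 = 13.7470
delay to age 13: R₀ = 0.59 × (0.85 × 29) = 0.59 × 24.6500 = 14.5435
Higher: delay to age 13 (14.5435).

14.54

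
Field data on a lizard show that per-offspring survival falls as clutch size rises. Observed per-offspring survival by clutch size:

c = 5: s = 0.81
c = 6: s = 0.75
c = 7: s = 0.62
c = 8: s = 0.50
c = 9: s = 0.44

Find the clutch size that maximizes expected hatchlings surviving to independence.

Expected hatchlings surviving to independence = c × s(c):
  c=5: 5 × 0.81 = 4.050
  c=6: 6 × 0.75 = 4.500
  c=7: 7 × 0.62 = 4.340
  c=8: 8 × 0.50 = 4.000
  c=9: 9 × 0.44 = 3.960
Maximum at c = 6 (4.500 hatchlings surviving to independence).

6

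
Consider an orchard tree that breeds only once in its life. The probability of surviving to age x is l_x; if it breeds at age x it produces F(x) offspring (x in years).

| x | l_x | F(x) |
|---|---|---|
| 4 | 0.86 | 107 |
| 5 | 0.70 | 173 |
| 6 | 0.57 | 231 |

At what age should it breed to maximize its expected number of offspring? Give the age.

Expected offspring if breeding at age x = l_x × F(x):
  age 4: 0.86 × 107 = 92.020
  age 5: 0.70 × 173 = 121.100
  age 6: 0.57 × 231 = 131.670
Maximum at age 6 (131.670).

6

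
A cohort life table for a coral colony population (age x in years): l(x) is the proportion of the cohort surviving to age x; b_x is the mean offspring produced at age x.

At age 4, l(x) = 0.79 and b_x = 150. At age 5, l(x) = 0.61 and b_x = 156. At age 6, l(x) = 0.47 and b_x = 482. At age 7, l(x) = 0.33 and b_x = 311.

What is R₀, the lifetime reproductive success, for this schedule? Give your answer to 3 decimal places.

R₀ = Σ l(x) b_x:
  age 4: 0.79 × 150 = 118.5000
  age 5: 0.61 × 156 = 95.1600
  age 6: 0.47 × 482 = 226.5400
  age 7: 0.33 × 311 = 102.6300
R₀ = 118.5000 + 95.1600 + 226.5400 + 102.6300 = 542.8300

542.830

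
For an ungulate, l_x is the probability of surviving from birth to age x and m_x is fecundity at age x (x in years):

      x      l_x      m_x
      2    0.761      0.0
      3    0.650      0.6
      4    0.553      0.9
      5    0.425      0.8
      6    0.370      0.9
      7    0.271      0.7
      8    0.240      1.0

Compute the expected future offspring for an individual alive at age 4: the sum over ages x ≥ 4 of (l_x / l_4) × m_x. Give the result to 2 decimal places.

l_4 = 0.553. Conditional survival from age 4 to x is l_x / l_4.
  x=4: (0.553/0.553) × 0.9 = 0.9000
  x=5: (0.425/0.553) × 0.8 = 0.6148
  x=6: (0.370/0.553) × 0.9 = 0.6022
  x=7: (0.271/0.553) × 0.7 = 0.3430
  x=8: (0.240/0.553) × 1.0 = 0.4340
Sum = 0.9000 + 0.6148 + 0.6022 + 0.3430 + 0.4340 = 2.8940

2.89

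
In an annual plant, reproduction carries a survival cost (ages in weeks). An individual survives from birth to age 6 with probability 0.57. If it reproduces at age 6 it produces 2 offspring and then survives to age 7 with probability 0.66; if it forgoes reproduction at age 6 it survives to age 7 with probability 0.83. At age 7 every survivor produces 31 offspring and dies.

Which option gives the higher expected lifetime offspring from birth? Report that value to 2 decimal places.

14.67

breed at age 6: R₀ = 0.57 × (2 + 0.66 × 31) = 0.57 × 22.4600 = 12.8022
delay to age 7: R₀ = 0.57 × (0.83 × 31) = 0.57 × 25.7300 = 14.6661
Higher: delay to age 7 (14.6661).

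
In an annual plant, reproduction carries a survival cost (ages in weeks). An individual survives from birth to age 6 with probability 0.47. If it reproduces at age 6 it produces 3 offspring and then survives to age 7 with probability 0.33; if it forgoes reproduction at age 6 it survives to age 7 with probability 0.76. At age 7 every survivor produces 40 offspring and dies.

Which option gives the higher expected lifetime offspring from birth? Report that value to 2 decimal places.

14.29

breed at age 6: R₀ = 0.47 × (3 + 0.33 × 40) = 0.47 × 16.2000 = 7.6140
delay to age 7: R₀ = 0.47 × (0.76 × 40) = 0.47 × 30.4000 = 14.2880
Higher: delay to age 7 (14.2880).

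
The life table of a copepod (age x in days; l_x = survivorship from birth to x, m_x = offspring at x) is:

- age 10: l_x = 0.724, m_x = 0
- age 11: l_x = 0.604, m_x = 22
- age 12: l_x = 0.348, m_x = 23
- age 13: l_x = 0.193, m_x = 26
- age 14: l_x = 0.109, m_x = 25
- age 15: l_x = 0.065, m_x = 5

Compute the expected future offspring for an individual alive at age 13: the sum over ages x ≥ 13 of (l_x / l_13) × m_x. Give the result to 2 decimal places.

41.80

l_13 = 0.193. Conditional survival from age 13 to x is l_x / l_13.
  x=13: (0.193/0.193) × 26 = 26.0000
  x=14: (0.109/0.193) × 25 = 14.1192
  x=15: (0.065/0.193) × 5 = 1.6839
Sum = 26.0000 + 14.1192 + 1.6839 = 41.8031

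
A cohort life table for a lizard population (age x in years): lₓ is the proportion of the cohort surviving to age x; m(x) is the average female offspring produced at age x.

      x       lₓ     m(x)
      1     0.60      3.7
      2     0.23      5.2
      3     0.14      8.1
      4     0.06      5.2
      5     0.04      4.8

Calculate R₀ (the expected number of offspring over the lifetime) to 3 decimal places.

R₀ = Σ lₓ m(x):
  age 1: 0.60 × 3.7 = 2.2200
  age 2: 0.23 × 5.2 = 1.1960
  age 3: 0.14 × 8.1 = 1.1340
  age 4: 0.06 × 5.2 = 0.3120
  age 5: 0.04 × 4.8 = 0.1920
R₀ = 2.2200 + 1.1960 + 1.1340 + 0.3120 + 0.1920 = 5.0540

5.054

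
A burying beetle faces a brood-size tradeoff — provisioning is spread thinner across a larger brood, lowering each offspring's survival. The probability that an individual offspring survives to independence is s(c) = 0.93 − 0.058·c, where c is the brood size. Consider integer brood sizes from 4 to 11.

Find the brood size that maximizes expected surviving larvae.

Expected surviving larvae = c × s(c):
  c=4: 4 × 0.698 = 2.792
  c=5: 5 × 0.640 = 3.200
  c=6: 6 × 0.582 = 3.492
  c=7: 7 × 0.524 = 3.668
  c=8: 8 × 0.466 = 3.728
  c=9: 9 × 0.408 = 3.672
  c=10: 10 × 0.350 = 3.500
  c=11: 11 × 0.292 = 3.212
Maximum at c = 8 (3.728 surviving larvae).

8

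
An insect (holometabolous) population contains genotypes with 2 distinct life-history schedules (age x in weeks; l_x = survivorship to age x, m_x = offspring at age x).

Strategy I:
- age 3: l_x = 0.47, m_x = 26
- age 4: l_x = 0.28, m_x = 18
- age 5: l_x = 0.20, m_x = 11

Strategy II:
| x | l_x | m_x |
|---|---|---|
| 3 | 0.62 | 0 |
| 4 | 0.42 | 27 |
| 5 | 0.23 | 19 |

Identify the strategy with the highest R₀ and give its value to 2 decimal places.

Strategy I: R₀ = 0.47×26 + 0.28×18 + 0.20×11 = 19.4600
Strategy II: R₀ = 0.62×0 + 0.42×27 + 0.23×19 = 15.7100
Highest R₀: strategy I with 19.4600.

19.46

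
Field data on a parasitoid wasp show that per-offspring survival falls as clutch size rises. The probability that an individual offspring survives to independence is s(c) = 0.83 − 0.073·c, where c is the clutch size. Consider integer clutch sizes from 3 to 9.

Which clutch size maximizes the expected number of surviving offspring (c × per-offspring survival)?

6

Expected surviving offspring = c × s(c):
  c=3: 3 × 0.611 = 1.833
  c=4: 4 × 0.538 = 2.152
  c=5: 5 × 0.465 = 2.325
  c=6: 6 × 0.392 = 2.352
  c=7: 7 × 0.319 = 2.233
  c=8: 8 × 0.246 = 1.968
  c=9: 9 × 0.173 = 1.557
Maximum at c = 6 (2.352 surviving offspring).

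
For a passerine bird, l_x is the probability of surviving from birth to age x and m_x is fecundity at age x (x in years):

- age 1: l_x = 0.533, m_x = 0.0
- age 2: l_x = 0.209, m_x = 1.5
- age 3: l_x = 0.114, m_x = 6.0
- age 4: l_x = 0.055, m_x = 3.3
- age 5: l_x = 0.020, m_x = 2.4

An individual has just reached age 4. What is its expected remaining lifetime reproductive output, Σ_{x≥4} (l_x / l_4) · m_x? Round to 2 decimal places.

4.17

l_4 = 0.055. Conditional survival from age 4 to x is l_x / l_4.
  x=4: (0.055/0.055) × 3.3 = 3.3000
  x=5: (0.020/0.055) × 2.4 = 0.8727
Sum = 3.3000 + 0.8727 = 4.1727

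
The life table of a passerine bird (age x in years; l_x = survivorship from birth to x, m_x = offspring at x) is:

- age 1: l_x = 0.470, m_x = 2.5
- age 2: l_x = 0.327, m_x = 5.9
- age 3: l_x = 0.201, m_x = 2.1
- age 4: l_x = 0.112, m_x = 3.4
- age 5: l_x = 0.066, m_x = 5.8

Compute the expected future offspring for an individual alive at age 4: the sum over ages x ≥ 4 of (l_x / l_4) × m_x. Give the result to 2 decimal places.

6.82

l_4 = 0.112. Conditional survival from age 4 to x is l_x / l_4.
  x=4: (0.112/0.112) × 3.4 = 3.4000
  x=5: (0.066/0.112) × 5.8 = 3.4179
Sum = 3.4000 + 3.4179 = 6.8179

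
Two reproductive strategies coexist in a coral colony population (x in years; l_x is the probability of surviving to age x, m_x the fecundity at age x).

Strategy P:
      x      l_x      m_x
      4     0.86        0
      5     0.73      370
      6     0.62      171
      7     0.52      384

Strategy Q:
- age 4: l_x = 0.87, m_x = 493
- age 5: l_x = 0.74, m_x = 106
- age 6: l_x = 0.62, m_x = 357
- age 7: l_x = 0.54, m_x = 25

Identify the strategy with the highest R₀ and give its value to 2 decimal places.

Strategy P: R₀ = 0.86×0 + 0.73×370 + 0.62×171 + 0.52×384 = 575.8000
Strategy Q: R₀ = 0.87×493 + 0.74×106 + 0.62×357 + 0.54×25 = 742.1900
Highest R₀: strategy Q with 742.1900.

742.19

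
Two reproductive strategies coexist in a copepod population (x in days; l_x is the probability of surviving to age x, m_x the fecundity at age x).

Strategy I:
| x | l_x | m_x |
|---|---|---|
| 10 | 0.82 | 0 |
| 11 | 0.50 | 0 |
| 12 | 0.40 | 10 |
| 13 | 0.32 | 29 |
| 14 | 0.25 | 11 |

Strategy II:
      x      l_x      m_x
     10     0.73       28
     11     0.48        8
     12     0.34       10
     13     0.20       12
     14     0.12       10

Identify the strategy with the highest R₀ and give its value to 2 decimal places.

31.28

Strategy I: R₀ = 0.82×0 + 0.50×0 + 0.40×10 + 0.32×29 + 0.25×11 = 16.0300
Strategy II: R₀ = 0.73×28 + 0.48×8 + 0.34×10 + 0.20×12 + 0.12×10 = 31.2800
Highest R₀: strategy II with 31.2800.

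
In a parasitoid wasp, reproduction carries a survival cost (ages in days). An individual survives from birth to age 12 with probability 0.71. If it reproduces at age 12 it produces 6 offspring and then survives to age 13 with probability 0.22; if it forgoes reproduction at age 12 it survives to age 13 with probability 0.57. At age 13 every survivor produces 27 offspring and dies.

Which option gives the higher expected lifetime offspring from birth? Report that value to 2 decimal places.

breed at age 12: R₀ = 0.71 × (6 + 0.22 × 27) = 0.71 × 11.9400 = 8.4774
delay to age 13: R₀ = 0.71 × (0.57 × 27) = 0.71 × 15.3900 = 10.9269
Higher: delay to age 13 (10.9269).

10.93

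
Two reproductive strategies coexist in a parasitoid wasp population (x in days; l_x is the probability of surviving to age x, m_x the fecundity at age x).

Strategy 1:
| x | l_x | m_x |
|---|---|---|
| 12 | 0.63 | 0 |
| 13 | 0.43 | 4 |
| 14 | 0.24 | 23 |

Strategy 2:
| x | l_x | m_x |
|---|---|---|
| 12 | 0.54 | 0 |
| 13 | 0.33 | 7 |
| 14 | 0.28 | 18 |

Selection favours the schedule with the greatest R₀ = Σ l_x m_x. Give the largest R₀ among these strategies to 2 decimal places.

7.35

Strategy 1: R₀ = 0.63×0 + 0.43×4 + 0.24×23 = 7.2400
Strategy 2: R₀ = 0.54×0 + 0.33×7 + 0.28×18 = 7.3500
Highest R₀: strategy 2 with 7.3500.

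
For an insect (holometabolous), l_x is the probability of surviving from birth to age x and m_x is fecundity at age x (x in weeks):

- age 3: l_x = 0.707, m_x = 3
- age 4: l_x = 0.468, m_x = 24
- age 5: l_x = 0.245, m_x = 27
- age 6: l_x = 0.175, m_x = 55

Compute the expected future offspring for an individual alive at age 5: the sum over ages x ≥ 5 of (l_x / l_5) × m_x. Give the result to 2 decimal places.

66.29

l_5 = 0.245. Conditional survival from age 5 to x is l_x / l_5.
  x=5: (0.245/0.245) × 27 = 27.0000
  x=6: (0.175/0.245) × 55 = 39.2857
Sum = 27.0000 + 39.2857 = 66.2857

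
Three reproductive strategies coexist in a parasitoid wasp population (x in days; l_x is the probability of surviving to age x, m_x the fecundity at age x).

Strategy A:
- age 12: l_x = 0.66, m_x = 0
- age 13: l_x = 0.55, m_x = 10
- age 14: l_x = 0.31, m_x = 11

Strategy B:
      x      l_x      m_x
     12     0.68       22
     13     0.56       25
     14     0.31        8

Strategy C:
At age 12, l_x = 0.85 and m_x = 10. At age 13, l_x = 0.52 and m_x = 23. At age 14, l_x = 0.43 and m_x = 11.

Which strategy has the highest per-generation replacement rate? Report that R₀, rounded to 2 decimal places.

Strategy A: R₀ = 0.66×0 + 0.55×10 + 0.31×11 = 8.9100
Strategy B: R₀ = 0.68×22 + 0.56×25 + 0.31×8 = 31.4400
Strategy C: R₀ = 0.85×10 + 0.52×23 + 0.43×11 = 25.1900
Highest R₀: strategy B with 31.4400.

31.44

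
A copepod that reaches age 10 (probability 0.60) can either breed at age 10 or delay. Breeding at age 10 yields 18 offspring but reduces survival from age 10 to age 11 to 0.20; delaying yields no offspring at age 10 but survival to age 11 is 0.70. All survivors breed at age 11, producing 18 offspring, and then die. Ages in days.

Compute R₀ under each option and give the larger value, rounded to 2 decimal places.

breed at age 10: R₀ = 0.60 × (18 + 0.20 × 18) = 0.60 × 21.6000 = 12.9600
delay to age 11: R₀ = 0.60 × (0.70 × 18) = 0.60 × 12.6000 = 7.5600
Higher: breed at age 10 (12.9600).

12.96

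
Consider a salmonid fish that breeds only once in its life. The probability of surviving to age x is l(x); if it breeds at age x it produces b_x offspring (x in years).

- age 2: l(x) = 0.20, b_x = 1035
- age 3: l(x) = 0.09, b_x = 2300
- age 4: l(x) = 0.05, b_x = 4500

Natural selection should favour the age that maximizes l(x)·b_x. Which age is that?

4

Expected offspring if breeding at age x = l(x) × b_x:
  age 2: 0.20 × 1035 = 207.000
  age 3: 0.09 × 2300 = 207.000
  age 4: 0.05 × 4500 = 225.000
Maximum at age 4 (225.000).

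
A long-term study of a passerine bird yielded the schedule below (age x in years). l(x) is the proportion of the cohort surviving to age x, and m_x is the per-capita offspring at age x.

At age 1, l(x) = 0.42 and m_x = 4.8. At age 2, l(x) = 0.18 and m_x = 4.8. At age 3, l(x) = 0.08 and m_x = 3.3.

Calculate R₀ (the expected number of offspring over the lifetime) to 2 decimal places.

R₀ = Σ l(x) m_x:
  age 1: 0.42 × 4.8 = 2.0160
  age 2: 0.18 × 4.8 = 0.8640
  age 3: 0.08 × 3.3 = 0.2640
R₀ = 2.0160 + 0.8640 + 0.2640 = 3.1440

3.14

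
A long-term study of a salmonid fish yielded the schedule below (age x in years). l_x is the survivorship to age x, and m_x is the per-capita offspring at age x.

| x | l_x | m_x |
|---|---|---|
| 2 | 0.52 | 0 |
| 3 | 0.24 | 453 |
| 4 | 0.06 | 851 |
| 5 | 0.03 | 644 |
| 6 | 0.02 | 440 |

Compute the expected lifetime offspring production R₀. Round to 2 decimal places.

187.90

R₀ = Σ l_x m_x:
  age 2: 0.52 × 0 = 0.0000
  age 3: 0.24 × 453 = 108.7200
  age 4: 0.06 × 851 = 51.0600
  age 5: 0.03 × 644 = 19.3200
  age 6: 0.02 × 440 = 8.8000
R₀ = 0.0000 + 108.7200 + 51.0600 + 19.3200 + 8.8000 = 187.9000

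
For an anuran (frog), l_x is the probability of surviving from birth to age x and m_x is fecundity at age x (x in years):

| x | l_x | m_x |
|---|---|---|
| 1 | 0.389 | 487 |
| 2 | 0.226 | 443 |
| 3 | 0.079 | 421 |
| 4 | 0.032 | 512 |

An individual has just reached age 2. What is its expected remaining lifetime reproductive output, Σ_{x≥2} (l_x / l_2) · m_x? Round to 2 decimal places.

662.66

l_2 = 0.226. Conditional survival from age 2 to x is l_x / l_2.
  x=2: (0.226/0.226) × 443 = 443.0000
  x=3: (0.079/0.226) × 421 = 147.1637
  x=4: (0.032/0.226) × 512 = 72.4956
Sum = 443.0000 + 147.1637 + 72.4956 = 662.6593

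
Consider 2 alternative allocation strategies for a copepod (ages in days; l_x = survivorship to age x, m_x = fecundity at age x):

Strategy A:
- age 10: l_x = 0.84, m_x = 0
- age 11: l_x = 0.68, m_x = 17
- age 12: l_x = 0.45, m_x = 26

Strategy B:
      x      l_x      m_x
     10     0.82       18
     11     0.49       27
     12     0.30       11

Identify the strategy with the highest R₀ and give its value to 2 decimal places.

Strategy A: R₀ = 0.84×0 + 0.68×17 + 0.45×26 = 23.2600
Strategy B: R₀ = 0.82×18 + 0.49×27 + 0.30×11 = 31.2900
Highest R₀: strategy B with 31.2900.

31.29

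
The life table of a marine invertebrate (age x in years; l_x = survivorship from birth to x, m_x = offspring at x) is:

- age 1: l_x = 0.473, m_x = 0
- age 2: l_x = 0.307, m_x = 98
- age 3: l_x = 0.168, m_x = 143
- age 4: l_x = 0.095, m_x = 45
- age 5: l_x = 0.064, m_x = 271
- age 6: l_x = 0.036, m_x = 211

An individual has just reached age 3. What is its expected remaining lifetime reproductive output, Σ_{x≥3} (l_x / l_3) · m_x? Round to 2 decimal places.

l_3 = 0.168. Conditional survival from age 3 to x is l_x / l_3.
  x=3: (0.168/0.168) × 143 = 143.0000
  x=4: (0.095/0.168) × 45 = 25.4464
  x=5: (0.064/0.168) × 271 = 103.2381
  x=6: (0.036/0.168) × 211 = 45.2143
Sum = 143.0000 + 25.4464 + 103.2381 + 45.2143 = 316.8988

316.90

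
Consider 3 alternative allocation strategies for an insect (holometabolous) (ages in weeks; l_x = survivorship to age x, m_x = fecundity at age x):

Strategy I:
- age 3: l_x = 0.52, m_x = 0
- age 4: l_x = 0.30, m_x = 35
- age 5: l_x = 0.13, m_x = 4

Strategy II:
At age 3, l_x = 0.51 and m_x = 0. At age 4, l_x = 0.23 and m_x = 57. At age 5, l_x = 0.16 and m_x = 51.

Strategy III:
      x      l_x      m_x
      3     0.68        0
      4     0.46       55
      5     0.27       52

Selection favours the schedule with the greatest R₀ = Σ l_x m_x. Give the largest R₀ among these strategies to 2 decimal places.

39.34

Strategy I: R₀ = 0.52×0 + 0.30×35 + 0.13×4 = 11.0200
Strategy II: R₀ = 0.51×0 + 0.23×57 + 0.16×51 = 21.2700
Strategy III: R₀ = 0.68×0 + 0.46×55 + 0.27×52 = 39.3400
Highest R₀: strategy III with 39.3400.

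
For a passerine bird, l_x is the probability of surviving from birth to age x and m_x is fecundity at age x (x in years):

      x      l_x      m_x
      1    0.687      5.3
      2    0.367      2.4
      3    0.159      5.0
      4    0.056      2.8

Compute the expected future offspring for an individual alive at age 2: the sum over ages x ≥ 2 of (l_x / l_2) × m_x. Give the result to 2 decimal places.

l_2 = 0.367. Conditional survival from age 2 to x is l_x / l_2.
  x=2: (0.367/0.367) × 2.4 = 2.4000
  x=3: (0.159/0.367) × 5.0 = 2.1662
  x=4: (0.056/0.367) × 2.8 = 0.4272
Sum = 2.4000 + 2.1662 + 0.4272 = 4.9935

4.99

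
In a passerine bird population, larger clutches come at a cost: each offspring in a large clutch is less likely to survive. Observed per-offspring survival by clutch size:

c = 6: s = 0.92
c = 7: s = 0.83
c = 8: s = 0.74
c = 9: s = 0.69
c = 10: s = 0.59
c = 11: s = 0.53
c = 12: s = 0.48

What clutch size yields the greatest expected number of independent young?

9

Expected independent young = c × s(c):
  c=6: 6 × 0.92 = 5.520
  c=7: 7 × 0.83 = 5.810
  c=8: 8 × 0.74 = 5.920
  c=9: 9 × 0.69 = 6.210
  c=10: 10 × 0.59 = 5.900
  c=11: 11 × 0.53 = 5.830
  c=12: 12 × 0.48 = 5.760
Maximum at c = 9 (6.210 independent young).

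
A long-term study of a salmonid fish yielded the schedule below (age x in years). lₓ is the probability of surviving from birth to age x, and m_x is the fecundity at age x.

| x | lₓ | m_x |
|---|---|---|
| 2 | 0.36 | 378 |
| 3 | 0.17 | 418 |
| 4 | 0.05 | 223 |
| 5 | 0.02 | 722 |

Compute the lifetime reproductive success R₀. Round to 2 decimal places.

R₀ = Σ lₓ m_x:
  age 2: 0.36 × 378 = 136.0800
  age 3: 0.17 × 418 = 71.0600
  age 4: 0.05 × 223 = 11.1500
  age 5: 0.02 × 722 = 14.4400
R₀ = 136.0800 + 71.0600 + 11.1500 + 14.4400 = 232.7300

232.73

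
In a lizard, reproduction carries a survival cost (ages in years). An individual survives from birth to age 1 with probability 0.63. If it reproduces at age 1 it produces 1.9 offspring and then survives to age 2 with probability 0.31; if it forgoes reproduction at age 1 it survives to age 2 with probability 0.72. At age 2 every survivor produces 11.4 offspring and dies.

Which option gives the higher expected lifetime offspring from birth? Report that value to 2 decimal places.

breed at age 1: R₀ = 0.63 × (1.9 + 0.31 × 11.4) = 0.63 × 5.4340 = 3.4234
delay to age 2: R₀ = 0.63 × (0.72 × 11.4) = 0.63 × 8.2080 = 5.1710
Higher: delay to age 2 (5.1710).

5.17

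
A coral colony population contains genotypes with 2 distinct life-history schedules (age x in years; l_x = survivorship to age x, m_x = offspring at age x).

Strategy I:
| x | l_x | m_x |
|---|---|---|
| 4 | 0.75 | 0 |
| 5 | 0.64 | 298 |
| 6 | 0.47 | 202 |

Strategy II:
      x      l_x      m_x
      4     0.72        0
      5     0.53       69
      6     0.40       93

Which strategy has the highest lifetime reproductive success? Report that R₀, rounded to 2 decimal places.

Strategy I: R₀ = 0.75×0 + 0.64×298 + 0.47×202 = 285.6600
Strategy II: R₀ = 0.72×0 + 0.53×69 + 0.40×93 = 73.7700
Highest R₀: strategy I with 285.6600.

285.66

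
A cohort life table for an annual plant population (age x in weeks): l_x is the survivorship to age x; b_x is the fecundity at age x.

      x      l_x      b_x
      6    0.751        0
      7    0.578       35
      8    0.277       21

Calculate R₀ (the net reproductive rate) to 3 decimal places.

R₀ = Σ l_x b_x:
  age 6: 0.751 × 0 = 0.0000
  age 7: 0.578 × 35 = 20.2300
  age 8: 0.277 × 21 = 5.8170
R₀ = 0.0000 + 20.2300 + 5.8170 = 26.0470

26.047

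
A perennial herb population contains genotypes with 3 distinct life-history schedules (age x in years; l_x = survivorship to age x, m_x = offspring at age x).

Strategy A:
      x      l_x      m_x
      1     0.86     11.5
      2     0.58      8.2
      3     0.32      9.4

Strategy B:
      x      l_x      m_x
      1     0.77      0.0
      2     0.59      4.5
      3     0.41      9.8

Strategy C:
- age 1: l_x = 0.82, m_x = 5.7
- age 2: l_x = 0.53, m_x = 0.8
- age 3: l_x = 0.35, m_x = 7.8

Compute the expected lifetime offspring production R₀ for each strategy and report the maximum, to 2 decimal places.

17.65

Strategy A: R₀ = 0.86×11.5 + 0.58×8.2 + 0.32×9.4 = 17.6540
Strategy B: R₀ = 0.77×0.0 + 0.59×4.5 + 0.41×9.8 = 6.6730
Strategy C: R₀ = 0.82×5.7 + 0.53×0.8 + 0.35×7.8 = 7.8280
Highest R₀: strategy A with 17.6540.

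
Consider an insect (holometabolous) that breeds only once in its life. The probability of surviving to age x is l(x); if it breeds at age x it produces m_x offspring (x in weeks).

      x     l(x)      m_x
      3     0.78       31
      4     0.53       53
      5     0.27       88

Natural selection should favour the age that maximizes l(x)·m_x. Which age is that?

4

Expected offspring if breeding at age x = l(x) × m_x:
  age 3: 0.78 × 31 = 24.180
  age 4: 0.53 × 53 = 28.090
  age 5: 0.27 × 88 = 23.760
Maximum at age 4 (28.090).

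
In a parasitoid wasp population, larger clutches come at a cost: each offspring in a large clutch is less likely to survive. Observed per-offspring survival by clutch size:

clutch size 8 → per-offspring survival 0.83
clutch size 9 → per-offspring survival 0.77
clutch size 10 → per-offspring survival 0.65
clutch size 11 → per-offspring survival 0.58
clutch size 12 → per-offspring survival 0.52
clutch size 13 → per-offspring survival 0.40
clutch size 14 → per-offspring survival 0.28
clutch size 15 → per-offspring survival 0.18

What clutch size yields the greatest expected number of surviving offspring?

9

Expected surviving offspring = c × s(c):
  c=8: 8 × 0.83 = 6.640
  c=9: 9 × 0.77 = 6.930
  c=10: 10 × 0.65 = 6.500
  c=11: 11 × 0.58 = 6.380
  c=12: 12 × 0.52 = 6.240
  c=13: 13 × 0.40 = 5.200
  c=14: 14 × 0.28 = 3.920
  c=15: 15 × 0.18 = 2.700
Maximum at c = 9 (6.930 surviving offspring).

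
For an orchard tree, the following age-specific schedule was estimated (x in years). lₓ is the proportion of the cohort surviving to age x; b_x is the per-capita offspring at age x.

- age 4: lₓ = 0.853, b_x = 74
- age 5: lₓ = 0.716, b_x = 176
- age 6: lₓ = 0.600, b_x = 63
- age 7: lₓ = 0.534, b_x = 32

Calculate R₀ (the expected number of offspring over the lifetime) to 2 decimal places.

244.03

R₀ = Σ lₓ b_x:
  age 4: 0.853 × 74 = 63.1220
  age 5: 0.716 × 176 = 126.0160
  age 6: 0.600 × 63 = 37.8000
  age 7: 0.534 × 32 = 17.0880
R₀ = 63.1220 + 126.0160 + 37.8000 + 17.0880 = 244.0260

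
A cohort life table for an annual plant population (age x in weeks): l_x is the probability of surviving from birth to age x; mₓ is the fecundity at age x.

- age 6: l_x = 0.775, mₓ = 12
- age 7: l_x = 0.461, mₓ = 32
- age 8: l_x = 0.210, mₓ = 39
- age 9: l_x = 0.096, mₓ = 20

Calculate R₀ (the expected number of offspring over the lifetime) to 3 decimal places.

34.162

R₀ = Σ l_x mₓ:
  age 6: 0.775 × 12 = 9.3000
  age 7: 0.461 × 32 = 14.7520
  age 8: 0.210 × 39 = 8.1900
  age 9: 0.096 × 20 = 1.9200
R₀ = 9.3000 + 14.7520 + 8.1900 + 1.9200 = 34.1620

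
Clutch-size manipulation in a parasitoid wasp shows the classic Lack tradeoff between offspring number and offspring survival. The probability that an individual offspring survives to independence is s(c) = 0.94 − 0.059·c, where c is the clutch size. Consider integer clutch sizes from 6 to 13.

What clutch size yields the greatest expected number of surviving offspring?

Expected surviving offspring = c × s(c):
  c=6: 6 × 0.586 = 3.516
  c=7: 7 × 0.527 = 3.689
  c=8: 8 × 0.468 = 3.744
  c=9: 9 × 0.409 = 3.681
  c=10: 10 × 0.350 = 3.500
  c=11: 11 × 0.291 = 3.201
  c=12: 12 × 0.232 = 2.784
  c=13: 13 × 0.173 = 2.249
Maximum at c = 8 (3.744 surviving offspring).

8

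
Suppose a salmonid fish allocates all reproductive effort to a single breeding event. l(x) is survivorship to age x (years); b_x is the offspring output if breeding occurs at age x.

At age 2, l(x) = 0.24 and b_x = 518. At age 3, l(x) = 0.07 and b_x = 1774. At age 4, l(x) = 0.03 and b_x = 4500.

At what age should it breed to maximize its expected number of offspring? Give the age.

4

Expected offspring if breeding at age x = l(x) × b_x:
  age 2: 0.24 × 518 = 124.320
  age 3: 0.07 × 1774 = 124.180
  age 4: 0.03 × 4500 = 135.000
Maximum at age 4 (135.000).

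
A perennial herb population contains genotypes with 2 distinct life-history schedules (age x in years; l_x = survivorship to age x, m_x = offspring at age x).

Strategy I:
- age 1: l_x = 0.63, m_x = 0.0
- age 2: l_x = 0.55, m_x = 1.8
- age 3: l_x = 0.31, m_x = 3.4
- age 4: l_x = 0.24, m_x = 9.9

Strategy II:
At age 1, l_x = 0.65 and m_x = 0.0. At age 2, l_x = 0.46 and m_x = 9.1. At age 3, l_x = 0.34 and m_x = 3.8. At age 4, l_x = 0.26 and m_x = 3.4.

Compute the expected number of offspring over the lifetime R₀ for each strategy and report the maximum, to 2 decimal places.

6.36

Strategy I: R₀ = 0.63×0.0 + 0.55×1.8 + 0.31×3.4 + 0.24×9.9 = 4.4200
Strategy II: R₀ = 0.65×0.0 + 0.46×9.1 + 0.34×3.8 + 0.26×3.4 = 6.3620
Highest R₀: strategy II with 6.3620.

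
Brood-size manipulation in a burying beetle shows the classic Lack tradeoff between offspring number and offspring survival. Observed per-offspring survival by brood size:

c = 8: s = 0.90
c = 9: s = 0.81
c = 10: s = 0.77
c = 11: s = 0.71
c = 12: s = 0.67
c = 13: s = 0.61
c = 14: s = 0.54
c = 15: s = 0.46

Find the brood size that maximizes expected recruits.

Expected recruits = c × s(c):
  c=8: 8 × 0.90 = 7.200
  c=9: 9 × 0.81 = 7.290
  c=10: 10 × 0.77 = 7.700
  c=11: 11 × 0.71 = 7.810
  c=12: 12 × 0.67 = 8.040
  c=13: 13 × 0.61 = 7.930
  c=14: 14 × 0.54 = 7.560
  c=15: 15 × 0.46 = 6.900
Maximum at c = 12 (8.040 recruits).

12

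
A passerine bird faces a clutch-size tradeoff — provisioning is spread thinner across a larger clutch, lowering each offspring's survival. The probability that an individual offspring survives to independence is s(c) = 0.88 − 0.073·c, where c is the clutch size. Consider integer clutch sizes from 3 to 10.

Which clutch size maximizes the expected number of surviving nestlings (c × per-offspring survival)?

6

Expected surviving nestlings = c × s(c):
  c=3: 3 × 0.661 = 1.983
  c=4: 4 × 0.588 = 2.352
  c=5: 5 × 0.515 = 2.575
  c=6: 6 × 0.442 = 2.652
  c=7: 7 × 0.369 = 2.583
  c=8: 8 × 0.296 = 2.368
  c=9: 9 × 0.223 = 2.007
  c=10: 10 × 0.150 = 1.500
Maximum at c = 6 (2.652 surviving nestlings).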